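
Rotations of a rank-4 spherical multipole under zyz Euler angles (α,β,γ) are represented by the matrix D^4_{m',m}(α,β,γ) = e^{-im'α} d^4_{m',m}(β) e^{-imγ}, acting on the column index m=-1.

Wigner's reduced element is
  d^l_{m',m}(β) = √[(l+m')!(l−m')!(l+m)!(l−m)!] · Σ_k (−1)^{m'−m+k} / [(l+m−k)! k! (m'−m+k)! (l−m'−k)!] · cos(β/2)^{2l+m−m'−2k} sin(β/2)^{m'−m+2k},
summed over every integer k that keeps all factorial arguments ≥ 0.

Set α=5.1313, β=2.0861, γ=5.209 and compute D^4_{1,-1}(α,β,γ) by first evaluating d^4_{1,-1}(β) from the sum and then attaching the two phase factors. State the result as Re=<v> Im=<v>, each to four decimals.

Re=0.3173 Im=0.0247

D^4_{1,-1}(5.1313,2.0861,5.209) = e^{-i·1·5.1313}·d^4_{1,-1}(2.0861)·e^{-i·-1·5.209}. Compute d first:
Half-angle: c=0.503588, s=0.863944. N=√(120·6·6·120)=720.000000
k∈{0,1,2,3} keeps every argument non-negative
  k=0: (−1)^2·720.0000/(72)·0.5036^6·0.8639^2 = +0.121737
  k=1: (−1)^3·720.0000/(24)·0.5036^4·0.8639^4 = -1.074890
  k=2: (−1)^4·720.0000/(48)·0.5036^2·0.8639^6 = +1.581814
  k=3: (−1)^5·720.0000/(720)·0.5036^0·0.8639^8 = -0.310374
d^4_{1,-1}(2.0861) = +0.121737 -1.074890 +1.581814 -0.310374 = +0.318286
D = (+0.406766+0.913532i)·(+0.318286)·(+0.476449-0.879202i) = +0.317326+0.024706i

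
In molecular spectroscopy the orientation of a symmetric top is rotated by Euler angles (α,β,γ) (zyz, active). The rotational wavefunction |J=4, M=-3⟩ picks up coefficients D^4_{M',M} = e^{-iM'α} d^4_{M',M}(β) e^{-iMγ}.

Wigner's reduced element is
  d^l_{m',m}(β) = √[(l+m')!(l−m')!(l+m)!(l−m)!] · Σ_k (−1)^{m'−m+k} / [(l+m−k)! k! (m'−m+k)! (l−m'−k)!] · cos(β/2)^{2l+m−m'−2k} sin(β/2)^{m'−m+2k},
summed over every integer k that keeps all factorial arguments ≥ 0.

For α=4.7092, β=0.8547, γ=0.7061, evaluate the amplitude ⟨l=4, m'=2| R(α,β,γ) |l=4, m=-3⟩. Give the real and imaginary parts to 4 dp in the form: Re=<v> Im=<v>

Re=-0.0507 Im=0.0819

D^4_{2,-3}(4.7092,0.8547,0.7061) = e^{-i·2·4.7092}·d^4_{2,-3}(0.8547)·e^{-i·-3·0.7061}. Compute d first:
Half-angle: c=0.910067, s=0.414461. N=√(720·2·1·5040)=2693.993318
The bounds max(0,m−m')=0 and min(l+m,l−m')=1 give 2 terms
  k=0: (−1)^5·2693.9933/(240)·0.9101^3·0.4145^5 = -0.103472
  k=1: (−1)^6·2693.9933/(720)·0.9101^1·0.4145^7 = +0.007154
d^4_{2,-3}(0.8547) = -0.103472 +0.007154 = -0.096318
Phases: e^{-i·(2)·4.7092}=-0.999980-0.006378i, e^{-i·(-3)·0.7061}=-0.520557+0.853827i ⇒ D=-0.050663+0.081918i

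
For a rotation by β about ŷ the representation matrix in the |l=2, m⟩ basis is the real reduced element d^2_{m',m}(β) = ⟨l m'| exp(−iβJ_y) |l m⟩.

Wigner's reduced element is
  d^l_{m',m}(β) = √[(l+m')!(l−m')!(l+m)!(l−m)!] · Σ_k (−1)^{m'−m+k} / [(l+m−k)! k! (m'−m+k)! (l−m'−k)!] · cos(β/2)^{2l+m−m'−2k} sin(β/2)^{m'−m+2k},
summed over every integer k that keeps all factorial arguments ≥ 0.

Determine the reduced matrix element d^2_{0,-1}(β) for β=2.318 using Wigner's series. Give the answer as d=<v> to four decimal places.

d=0.6106

d^2_{0,-1}(β=2.318) via Wigner's sum:
With c≡cos(β/2)=0.400256 and s≡sin(β/2)=0.916403, N=[2·2·1·6]^{1/2}=4.898979
k∈{0,1} keeps every argument non-negative
  k=0: (−1)^1·4.8990/(2)·0.4003^3·0.9164^1 = -0.143938
  k=1: (−1)^2·4.8990/(2)·0.4003^1·0.9164^3 = +0.754525
d^2_{0,-1}(2.318) = -0.143938 +0.754525 = +0.610587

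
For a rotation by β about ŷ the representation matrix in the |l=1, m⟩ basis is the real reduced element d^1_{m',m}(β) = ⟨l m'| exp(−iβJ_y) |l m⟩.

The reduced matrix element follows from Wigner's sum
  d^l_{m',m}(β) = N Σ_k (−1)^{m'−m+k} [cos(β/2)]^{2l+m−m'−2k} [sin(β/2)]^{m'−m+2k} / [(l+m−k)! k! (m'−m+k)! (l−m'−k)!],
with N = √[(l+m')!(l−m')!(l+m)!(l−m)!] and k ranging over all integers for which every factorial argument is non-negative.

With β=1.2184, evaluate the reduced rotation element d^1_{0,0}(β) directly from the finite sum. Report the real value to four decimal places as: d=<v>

d^1_{0,0}(β=1.2184) via Wigner's sum:
c=cos(1.2184/2)=0.820106, s=sin(1.2184/2)=0.572212; N=√[1·1·1·1]=1.000000
k∈{0,1} keeps every argument non-negative
  k=0: (−1)^0·1.0000/(1)·0.8201^2·0.5722^0 = +0.672574
  k=1: (−1)^1·1.0000/(1)·0.8201^0·0.5722^2 = -0.327426
d^1_{0,0}(1.2184) = +0.672574 -0.327426 = +0.345148

d=0.3451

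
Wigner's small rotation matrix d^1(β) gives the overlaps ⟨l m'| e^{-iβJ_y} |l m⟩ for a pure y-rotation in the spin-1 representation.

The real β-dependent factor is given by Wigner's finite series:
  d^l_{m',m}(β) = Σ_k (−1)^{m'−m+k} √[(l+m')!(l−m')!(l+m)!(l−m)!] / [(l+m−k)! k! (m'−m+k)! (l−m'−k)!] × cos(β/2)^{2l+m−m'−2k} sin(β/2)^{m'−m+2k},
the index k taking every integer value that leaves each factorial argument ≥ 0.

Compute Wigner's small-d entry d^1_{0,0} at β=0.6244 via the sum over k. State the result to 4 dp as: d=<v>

d=0.8113

d^1_{0,0}(β=0.6244) via Wigner's sum:
c=cos(0.6244/2)=0.951660, s=sin(0.6244/2)=0.307153; N=√[1·1·1·1]=1.000000
k: max(0,(0)−(0))=0 … min(1+(0),1−(0))=1
  k=0: (−1)^0·1.0000/(1)·0.9517^2·0.3072^0 = +0.905657
  k=1: (−1)^1·1.0000/(1)·0.9517^0·0.3072^2 = -0.094343
d^1_{0,0}(0.6244) = +0.905657 -0.094343 = +0.811314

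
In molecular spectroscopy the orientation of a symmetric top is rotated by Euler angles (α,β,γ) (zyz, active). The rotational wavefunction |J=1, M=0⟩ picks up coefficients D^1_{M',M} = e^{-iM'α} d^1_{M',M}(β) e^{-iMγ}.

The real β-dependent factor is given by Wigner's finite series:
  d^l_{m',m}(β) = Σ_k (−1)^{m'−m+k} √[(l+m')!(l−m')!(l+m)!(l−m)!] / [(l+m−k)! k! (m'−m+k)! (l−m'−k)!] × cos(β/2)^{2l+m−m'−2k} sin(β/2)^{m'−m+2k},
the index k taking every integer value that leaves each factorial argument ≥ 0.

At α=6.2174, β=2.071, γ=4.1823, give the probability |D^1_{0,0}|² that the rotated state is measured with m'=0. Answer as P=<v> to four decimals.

Split into d^1_{0,0}(β=2.071) × two z-phases.
Half-angle: c=0.510096, s=0.860118. N=√(1·1·1·1)=1.000000
The bounds max(0,m−m')=0 and min(l+m,l−m')=1 give 2 terms
  k=0: (−1)^0·1.0000/(1)·0.5101^2·0.8601^0 = +0.260198
  k=1: (−1)^1·1.0000/(1)·0.5101^0·0.8601^2 = -0.739802
d^1_{0,0}(2.071) = +0.260198 -0.739802 = -0.479604
|D^1_{0,0}|² = |d^1_{0,0}(β)|² = (-0.479604)² = 0.230020 (the z-rotation phases have unit modulus)

P=0.2300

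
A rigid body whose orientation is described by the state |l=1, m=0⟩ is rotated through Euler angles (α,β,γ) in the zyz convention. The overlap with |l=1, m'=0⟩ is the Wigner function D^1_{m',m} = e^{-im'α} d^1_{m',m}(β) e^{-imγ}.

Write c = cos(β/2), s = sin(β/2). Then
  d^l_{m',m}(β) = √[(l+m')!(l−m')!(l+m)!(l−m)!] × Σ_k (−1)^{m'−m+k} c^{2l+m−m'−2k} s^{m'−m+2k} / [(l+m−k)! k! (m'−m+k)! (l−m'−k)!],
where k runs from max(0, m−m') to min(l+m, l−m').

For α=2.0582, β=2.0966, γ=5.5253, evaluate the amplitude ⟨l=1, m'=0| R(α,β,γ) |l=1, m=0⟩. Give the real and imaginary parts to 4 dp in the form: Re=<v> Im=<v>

Split into d^1_{0,0}(β=2.0966) × two z-phases.
With c≡cos(β/2)=0.499045 and s≡sin(β/2)=0.866576, N=[1·1·1·1]^{1/2}=1.000000
The bounds max(0,m−m')=0 and min(l+m,l−m')=1 give 2 terms
  k=0: (−1)^0·1.0000/(1)·0.4990^2·0.8666^0 = +0.249046
  k=1: (−1)^1·1.0000/(1)·0.4990^0·0.8666^2 = -0.750954
d^1_{0,0}(2.0966) = +0.249046 -0.750954 = -0.501908
D = (+1.000000+0.000000i)·(-0.501908)·(+1.000000+0.000000i) = -0.501908+0.000000i

Re=-0.5019 Im=0.0000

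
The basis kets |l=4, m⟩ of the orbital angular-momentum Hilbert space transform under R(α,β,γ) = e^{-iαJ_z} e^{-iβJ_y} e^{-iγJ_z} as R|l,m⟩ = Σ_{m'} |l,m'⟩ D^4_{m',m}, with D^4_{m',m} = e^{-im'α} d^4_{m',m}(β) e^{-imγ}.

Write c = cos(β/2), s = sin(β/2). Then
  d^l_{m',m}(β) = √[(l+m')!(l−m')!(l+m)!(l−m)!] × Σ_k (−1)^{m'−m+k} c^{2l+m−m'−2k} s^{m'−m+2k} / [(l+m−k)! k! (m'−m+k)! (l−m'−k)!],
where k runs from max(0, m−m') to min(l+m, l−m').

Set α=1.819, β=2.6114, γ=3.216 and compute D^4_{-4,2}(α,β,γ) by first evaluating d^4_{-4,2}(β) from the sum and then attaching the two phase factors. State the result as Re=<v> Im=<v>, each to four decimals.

First d^4_{-4,2}(β=2.6114), then the phase factors e^{-i(-4)α} and e^{-i(2)γ}:
c=cos(2.6114/2)=0.262002, s=sin(2.6114/2)=0.965067; N=√[1·40320·720·2]=7619.763776
k: max(0,(2)−(-4))=6 … min(4+(2),4−(-4))=6
  k=6: (−1)^0·7619.7638/(1440)·0.2620^2·0.9651^6 = +0.293450
d^4_{-4,2}(2.6114) = +0.293450
Attach z-rotation phases: D = e^{-i(-4)(1.819)}·(+0.293450)·e^{-i(2)(3.216)} = +0.194992+0.219297i

Re=0.1950 Im=0.2193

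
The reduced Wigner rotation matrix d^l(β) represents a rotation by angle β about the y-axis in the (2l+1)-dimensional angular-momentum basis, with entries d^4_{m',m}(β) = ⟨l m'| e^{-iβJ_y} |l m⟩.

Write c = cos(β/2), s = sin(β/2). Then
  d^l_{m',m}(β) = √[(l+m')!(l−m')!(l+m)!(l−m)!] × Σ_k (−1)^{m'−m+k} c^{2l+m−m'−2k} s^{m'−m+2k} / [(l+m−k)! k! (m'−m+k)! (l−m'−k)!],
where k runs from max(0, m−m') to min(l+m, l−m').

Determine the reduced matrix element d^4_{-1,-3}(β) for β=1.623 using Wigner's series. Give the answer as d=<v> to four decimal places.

d^4_{-1,-3}(β=1.623) via Wigner's sum:
Half-angle: c=0.688411, s=0.725321. N=√(6·120·1·5040)=1904.940944
k∈{0,1} keeps every argument non-negative
  k=0: (−1)^2·1904.9409/(240)·0.6884^6·0.7253^2 = +0.444445
  k=1: (−1)^3·1904.9409/(144)·0.6884^4·0.7253^4 = -0.822301
d^4_{-1,-3}(1.623) = +0.444445 -0.822301 = -0.377856

d=-0.3779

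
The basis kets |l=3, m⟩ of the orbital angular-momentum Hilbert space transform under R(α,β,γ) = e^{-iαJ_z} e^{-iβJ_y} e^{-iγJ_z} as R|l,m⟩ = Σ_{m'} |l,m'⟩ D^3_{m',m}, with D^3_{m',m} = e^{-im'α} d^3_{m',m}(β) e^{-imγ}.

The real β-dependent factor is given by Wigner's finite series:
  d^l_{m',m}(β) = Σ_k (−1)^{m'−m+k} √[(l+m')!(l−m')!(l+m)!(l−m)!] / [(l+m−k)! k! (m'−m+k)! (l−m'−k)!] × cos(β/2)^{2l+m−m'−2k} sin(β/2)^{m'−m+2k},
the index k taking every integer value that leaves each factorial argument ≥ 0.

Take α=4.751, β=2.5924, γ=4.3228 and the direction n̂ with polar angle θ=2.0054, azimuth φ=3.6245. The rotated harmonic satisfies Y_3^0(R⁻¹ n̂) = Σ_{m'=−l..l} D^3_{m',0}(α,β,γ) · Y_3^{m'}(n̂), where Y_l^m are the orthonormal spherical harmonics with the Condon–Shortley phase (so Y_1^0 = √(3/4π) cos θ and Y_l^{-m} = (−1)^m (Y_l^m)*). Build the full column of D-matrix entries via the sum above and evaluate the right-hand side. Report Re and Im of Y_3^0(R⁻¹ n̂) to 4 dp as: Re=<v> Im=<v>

Re=-0.2976 Im=0.0000

Need the full column D^3_{m',0} for m'=−3..3 at α=4.751, β=2.5924, γ=4.3228.
cos(β/2)=0.271158, sin(β/2)=0.962535
d^3_{-3,0}: single k=3 term ⇒ +0.079512;  D = -0.009190+0.078979i
d^3_{-2,0}: k∈[2..3] ⇒ +0.027434 -0.345679 = -0.318245;  D = +0.317296+0.024551i
d^3_{-1,0}: k∈[1..3] ⇒ +0.004888 -0.184770 +0.776061 = +0.596179;  D = +0.023013-0.595735i
d^3_{0,0}: k∈[0..3] ⇒ +0.000398 -0.045078 +0.568008 -0.795240 = -0.271913;  D = -0.271913+0.000000i
d^3_{1,0}: k∈[0..2] ⇒ -0.004888 +0.184770 -0.776061 = -0.596179;  D = -0.023013-0.595735i
d^3_{2,0}: k∈[0..1] ⇒ +0.027434 -0.345679 = -0.318245;  D = +0.317296-0.024551i
d^3_{3,0}: single k=0 term ⇒ -0.079512;  D = +0.009190+0.078979i
Y_3^{m'}(θ=2.0054,φ=3.6245) and Σ D·Y over m':
  (-0.0092+0.0790i)·(-0.0379+0.3090i)  (+0.3173+0.0246i)·(-0.2013+0.2912i)  (+0.0230-0.5957i)·(+0.0295-0.0155i)  (-0.2719+0.0000i)·(+0.3321+0.0000i)  (-0.0230-0.5957i)·(-0.0295-0.0155i)  (+0.3173-0.0246i)·(-0.2013-0.2912i)  (+0.0092+0.0790i)·(+0.0379+0.3090i)
Y_3^0(R⁻¹ n̂) = -0.297555-0.000000i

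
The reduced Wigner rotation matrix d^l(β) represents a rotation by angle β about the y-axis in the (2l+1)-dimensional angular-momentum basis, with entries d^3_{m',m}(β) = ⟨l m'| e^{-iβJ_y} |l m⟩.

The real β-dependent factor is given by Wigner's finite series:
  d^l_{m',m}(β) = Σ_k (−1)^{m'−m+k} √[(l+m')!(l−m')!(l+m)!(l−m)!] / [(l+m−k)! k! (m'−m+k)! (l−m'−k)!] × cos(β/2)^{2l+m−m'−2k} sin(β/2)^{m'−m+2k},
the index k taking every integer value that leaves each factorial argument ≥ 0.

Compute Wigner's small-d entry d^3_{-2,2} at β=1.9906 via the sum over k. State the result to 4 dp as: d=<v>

d=0.3850

d^3_{-2,2}(β=1.9906) via Wigner's sum:
With c≡cos(β/2)=0.544251 and s≡sin(β/2)=0.838922, N=[1·120·120·1]^{1/2}=120.000000
The bounds max(0,m−m')=4 and min(l+m,l−m')=5 give 2 terms
  k=4: (−1)^0·120.0000/(24)·0.5443^2·0.8389^4 = +0.733594
  k=5: (−1)^1·120.0000/(120)·0.5443^0·0.8389^6 = -0.348602
d^3_{-2,2}(1.9906) = +0.733594 -0.348602 = +0.384992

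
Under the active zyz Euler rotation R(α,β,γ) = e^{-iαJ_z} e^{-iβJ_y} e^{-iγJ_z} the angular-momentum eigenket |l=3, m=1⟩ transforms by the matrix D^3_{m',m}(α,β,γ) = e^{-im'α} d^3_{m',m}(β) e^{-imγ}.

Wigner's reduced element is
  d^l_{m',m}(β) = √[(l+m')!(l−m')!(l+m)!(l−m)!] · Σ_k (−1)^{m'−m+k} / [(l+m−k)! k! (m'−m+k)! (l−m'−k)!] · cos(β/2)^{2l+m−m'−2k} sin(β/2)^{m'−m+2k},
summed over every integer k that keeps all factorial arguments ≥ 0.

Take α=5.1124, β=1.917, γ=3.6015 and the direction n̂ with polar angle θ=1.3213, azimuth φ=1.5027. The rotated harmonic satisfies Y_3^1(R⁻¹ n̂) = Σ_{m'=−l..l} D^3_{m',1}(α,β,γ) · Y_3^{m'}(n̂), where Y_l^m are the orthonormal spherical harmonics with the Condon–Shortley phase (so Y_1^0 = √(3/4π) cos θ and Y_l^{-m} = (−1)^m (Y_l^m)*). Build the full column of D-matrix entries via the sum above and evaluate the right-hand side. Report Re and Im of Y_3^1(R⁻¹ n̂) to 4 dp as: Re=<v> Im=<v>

Need the full column D^3_{m',1} for m'=−3..3 at α=5.1124, β=1.917, γ=3.6015.
cos(β/2)=0.574748, sin(β/2)=0.818330
d^3_{-3,1}: single k=4 term ⇒ +0.573740;  D = +0.386919-0.423641i
d^3_{-2,1}: k∈[3..4] ⇒ +0.658035 -0.666992 = -0.008958;  D = -0.008445-0.002988i
d^3_{-1,1}: k∈[2..4] ⇒ +0.438449 -1.185113 +0.300312 = -0.446353;  D = -0.026719-0.445552i
d^3_{0,1}: k∈[1..3] ⇒ +0.177790 -1.081261 +0.730654 = -0.172818;  D = +0.154861-0.076708i
d^3_{1,1}: k∈[0..2] ⇒ +0.036047 -0.584598 +0.888835 = +0.340283;  D = -0.257863-0.222035i
d^3_{2,1}: k∈[0..1] ⇒ -0.162299 +0.658035 = +0.495735;  D = +0.151638-0.471974i
d^3_{3,1}: single k=0 term ⇒ +0.283017;  D = +0.281894-0.025196i
Y_3^{m'}(θ=1.3213,φ=1.5027) and Σ D·Y over m':
  (+0.3869-0.4236i)·(-0.0770+0.3718i)  (-0.0084-0.0030i)·(-0.2348-0.0322i)  (-0.0267-0.4456i)·(-0.0148+0.2172i)  (+0.1549-0.0767i)·(-0.2483+0.0000i)  (-0.2579-0.2220i)·(+0.0148+0.2172i)  (+0.1516-0.4720i)·(-0.2348+0.0322i)  (+0.2819-0.0252i)·(+0.0770+0.3718i)
Y_3^1(R⁻¹ n̂) = +0.243361+0.356531i

Re=0.2434 Im=0.3565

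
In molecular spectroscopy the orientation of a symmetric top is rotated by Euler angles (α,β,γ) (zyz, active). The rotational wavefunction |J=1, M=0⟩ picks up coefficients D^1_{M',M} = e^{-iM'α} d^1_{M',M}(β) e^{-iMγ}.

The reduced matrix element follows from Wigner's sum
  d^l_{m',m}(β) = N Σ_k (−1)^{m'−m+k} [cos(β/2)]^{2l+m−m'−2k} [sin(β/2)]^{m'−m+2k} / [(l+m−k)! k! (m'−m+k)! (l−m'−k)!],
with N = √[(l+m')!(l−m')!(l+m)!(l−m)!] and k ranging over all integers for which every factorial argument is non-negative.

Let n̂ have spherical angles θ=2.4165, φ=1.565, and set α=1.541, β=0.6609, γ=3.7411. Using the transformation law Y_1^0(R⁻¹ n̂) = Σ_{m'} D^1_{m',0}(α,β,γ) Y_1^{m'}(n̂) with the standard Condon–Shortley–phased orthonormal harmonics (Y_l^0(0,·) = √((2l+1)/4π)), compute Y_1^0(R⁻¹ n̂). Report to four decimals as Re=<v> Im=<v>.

Need the full column D^1_{m',0} for m'=−1..1 at α=1.541, β=0.6609, γ=3.7411.
cos(β/2)=0.945896, sin(β/2)=0.324469
d^1_{-1,0}: single k=1 term ⇒ +0.434042;  D = +0.012931+0.433849i
d^1_{0,0}: k∈[0..1] ⇒ +0.894720 -0.105280 = +0.789440;  D = +0.789440+0.000000i
d^1_{1,0}: single k=0 term ⇒ -0.434042;  D = -0.012931+0.433849i
Y_1^{m'}(θ=2.4165,φ=1.565) and Σ D·Y over m':
  (+0.0129+0.4338i)·(+0.0013-0.2291i)  (+0.7894+0.0000i)·(-0.3657+0.0000i)  (-0.0129+0.4338i)·(-0.0013-0.2291i)
Y_1^0(R⁻¹ n̂) = -0.089840+0.000000i

Re=-0.0898 Im=0.0000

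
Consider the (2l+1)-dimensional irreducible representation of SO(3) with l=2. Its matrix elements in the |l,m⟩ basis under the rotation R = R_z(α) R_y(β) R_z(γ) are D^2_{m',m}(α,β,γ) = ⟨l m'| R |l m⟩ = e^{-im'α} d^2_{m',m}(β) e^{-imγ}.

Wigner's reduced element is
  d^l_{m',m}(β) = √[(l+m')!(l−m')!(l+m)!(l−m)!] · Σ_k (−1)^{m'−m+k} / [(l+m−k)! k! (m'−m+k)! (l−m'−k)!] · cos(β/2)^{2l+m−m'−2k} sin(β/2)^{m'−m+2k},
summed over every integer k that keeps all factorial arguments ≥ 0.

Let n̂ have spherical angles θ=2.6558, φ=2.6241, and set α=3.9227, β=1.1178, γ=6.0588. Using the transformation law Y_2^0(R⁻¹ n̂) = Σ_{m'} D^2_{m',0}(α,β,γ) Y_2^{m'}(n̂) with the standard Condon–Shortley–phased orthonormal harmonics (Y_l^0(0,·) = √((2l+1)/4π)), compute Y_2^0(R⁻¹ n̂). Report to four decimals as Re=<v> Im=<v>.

Re=-0.2443 Im=0.0000

Need the full column D^2_{m',0} for m'=−2..2 at α=3.9227, β=1.1178, γ=6.0588.
cos(β/2)=0.847839, sin(β/2)=0.530254
d^2_{-2,0}: single k=2 term ⇒ +0.495074;  D = +0.004248+0.495056i
d^2_{-1,0}: k∈[1..2] ⇒ +0.791589 -0.309628 = +0.481960;  D = -0.342257-0.339332i
d^2_{0,0}: k∈[0..2] ⇒ +0.516718 -0.808452 +0.079056 = -0.212678;  D = -0.212678+0.000000i
d^2_{1,0}: k∈[0..1] ⇒ -0.791589 +0.309628 = -0.481960;  D = +0.342257-0.339332i
d^2_{2,0}: single k=0 term ⇒ +0.495074;  D = +0.004248-0.495056i
Y_2^{m'}(θ=2.6558,φ=2.6241) and Σ D·Y over m':
  (+0.0042+0.4951i)·(+0.0430+0.0724i)  (-0.3423-0.3393i)·(+0.2772+0.1578i)  (-0.2127+0.0000i)·(+0.4245+0.0000i)  (+0.3423-0.3393i)·(-0.2772+0.1578i)  (+0.0042-0.4951i)·(+0.0430-0.0724i)
Y_2^0(R⁻¹ n̂) = -0.244274+0.000000i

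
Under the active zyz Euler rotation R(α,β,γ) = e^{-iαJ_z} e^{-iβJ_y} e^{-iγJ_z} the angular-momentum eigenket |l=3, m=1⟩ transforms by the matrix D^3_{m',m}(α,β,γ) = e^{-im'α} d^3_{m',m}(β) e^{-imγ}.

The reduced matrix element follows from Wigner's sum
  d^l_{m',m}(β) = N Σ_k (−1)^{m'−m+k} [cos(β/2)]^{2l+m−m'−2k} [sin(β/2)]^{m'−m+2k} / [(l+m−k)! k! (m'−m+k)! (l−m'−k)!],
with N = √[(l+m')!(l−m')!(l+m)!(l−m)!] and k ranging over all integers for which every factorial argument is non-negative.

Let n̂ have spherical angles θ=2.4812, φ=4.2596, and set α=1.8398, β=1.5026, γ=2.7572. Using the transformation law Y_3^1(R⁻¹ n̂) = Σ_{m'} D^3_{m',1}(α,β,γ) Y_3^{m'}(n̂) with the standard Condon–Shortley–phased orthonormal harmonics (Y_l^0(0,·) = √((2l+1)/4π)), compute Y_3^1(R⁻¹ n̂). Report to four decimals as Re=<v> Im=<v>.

Need the full column D^3_{m',1} for m'=−3..3 at α=1.8398, β=1.5026, γ=2.7572.
cos(β/2)=0.730802, sin(β/2)=0.682589
d^3_{-3,1}: single k=4 term ⇒ +0.449038;  D = -0.417107+0.166304i
d^3_{-2,1}: k∈[3..4] ⇒ +0.785069 -0.342450 = +0.442619;  D = +0.267302+0.352791i
d^3_{-1,1}: k∈[2..4] ⇒ +0.797388 -0.927529 +0.101148 = -0.028994;  D = -0.017625+0.023022i
d^3_{0,1}: k∈[1..3] ⇒ +0.492889 -1.290000 +0.375135 = -0.421976;  D = +0.391183+0.158239i
d^3_{1,1}: k∈[0..2] ⇒ +0.152335 -1.063184 +0.695647 = -0.215202;  D = +0.024777-0.213771i
d^3_{2,1}: k∈[0..1] ⇒ -0.449944 +0.785069 = +0.335125;  D = +0.331179-0.051278i
d^3_{3,1}: single k=0 term ⇒ +0.514712;  D = -0.211109-0.469426i
Y_3^{m'}(θ=2.4812,φ=4.2596) and Σ D·Y over m':
  (-0.4171+0.1663i)·(+0.0941-0.0203i)  (+0.2673+0.3528i)·(+0.1875+0.2390i)  (-0.0176+0.0230i)·(-0.1837+0.3777i)  (+0.3912+0.1582i)·(-0.0349+0.0000i)  (+0.0248-0.2138i)·(+0.1837+0.3777i)  (+0.3312-0.0513i)·(+0.1875-0.2390i)  (-0.2111-0.4694i)·(-0.0941-0.0203i)
Y_3^1(R⁻¹ n̂) = +0.056255+0.067528i

Re=0.0563 Im=0.0675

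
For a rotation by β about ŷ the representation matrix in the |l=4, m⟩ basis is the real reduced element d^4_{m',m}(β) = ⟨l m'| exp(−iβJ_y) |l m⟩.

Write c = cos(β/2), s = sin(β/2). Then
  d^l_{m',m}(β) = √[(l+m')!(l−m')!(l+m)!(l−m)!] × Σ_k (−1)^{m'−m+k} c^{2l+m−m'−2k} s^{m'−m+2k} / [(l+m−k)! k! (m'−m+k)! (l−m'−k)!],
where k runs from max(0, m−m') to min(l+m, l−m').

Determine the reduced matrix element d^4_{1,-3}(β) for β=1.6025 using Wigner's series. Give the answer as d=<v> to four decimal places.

d^4_{1,-3}(β=1.6025) via Wigner's sum:
With c≡cos(β/2)=0.695809 and s≡sin(β/2)=0.718226, N=[120·6·1·5040]^{1/2}=1904.940944
The bounds max(0,m−m')=0 and min(l+m,l−m')=1 give 2 terms
  k=0: (−1)^4·1904.9409/(144)·0.6958^4·0.7182^4 = +0.825137
  k=1: (−1)^5·1904.9409/(240)·0.6958^2·0.7182^6 = -0.527496
d^4_{1,-3}(1.6025) = +0.825137 -0.527496 = +0.297641

d=0.2976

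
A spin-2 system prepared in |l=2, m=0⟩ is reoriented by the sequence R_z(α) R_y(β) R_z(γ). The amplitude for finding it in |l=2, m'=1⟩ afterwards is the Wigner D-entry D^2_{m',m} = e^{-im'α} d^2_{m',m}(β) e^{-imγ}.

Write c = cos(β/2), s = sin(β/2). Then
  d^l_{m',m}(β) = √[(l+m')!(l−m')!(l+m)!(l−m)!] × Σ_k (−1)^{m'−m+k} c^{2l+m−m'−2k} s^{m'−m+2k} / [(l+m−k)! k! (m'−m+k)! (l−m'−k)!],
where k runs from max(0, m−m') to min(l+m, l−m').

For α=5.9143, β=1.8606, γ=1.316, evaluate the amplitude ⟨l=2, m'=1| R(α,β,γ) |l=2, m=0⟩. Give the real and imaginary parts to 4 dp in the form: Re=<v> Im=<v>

Re=0.3128 Im=0.1209

Split into d^2_{1,0}(β=1.8606) × two z-phases.
With c≡cos(β/2)=0.597593 and s≡sin(β/2)=0.801799, N=[6·1·2·2]^{1/2}=4.898979
k∈{0,1} keeps every argument non-negative
  k=0: (−1)^1·4.8990/(2)·0.5976^3·0.8018^1 = -0.419140
  k=1: (−1)^2·4.8990/(2)·0.5976^1·0.8018^3 = +0.754533
d^2_{1,0}(1.8606) = -0.419140 +0.754533 = +0.335394
Attach z-rotation phases: D = e^{-i(1)(5.9143)}·(+0.335394)·e^{-i(0)(1.316)} = +0.312832+0.120935i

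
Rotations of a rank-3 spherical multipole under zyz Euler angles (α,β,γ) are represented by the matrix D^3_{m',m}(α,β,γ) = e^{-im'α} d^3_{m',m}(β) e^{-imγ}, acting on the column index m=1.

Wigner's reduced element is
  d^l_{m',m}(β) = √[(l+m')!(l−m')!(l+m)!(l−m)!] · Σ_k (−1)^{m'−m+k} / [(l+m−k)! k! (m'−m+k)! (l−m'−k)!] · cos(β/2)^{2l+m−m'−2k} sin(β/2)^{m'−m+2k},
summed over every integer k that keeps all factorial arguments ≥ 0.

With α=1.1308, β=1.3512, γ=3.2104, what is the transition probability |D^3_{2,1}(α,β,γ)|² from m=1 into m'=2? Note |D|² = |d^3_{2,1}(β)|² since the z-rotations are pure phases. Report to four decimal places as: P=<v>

First d^3_{2,1}(β=1.3512), then the phase factors e^{-i(2)α} and e^{-i(1)γ}:
Half-angle: c=0.780332, s=0.625366. N=√(120·1·24·2)=75.894664
Admissible k: 0..1 (factorial args all ≥0)
  k=0: (−1)^1·75.8947/(24)·0.7803^5·0.6254^1 = -0.572177
  k=1: (−1)^2·75.8947/(12)·0.7803^3·0.6254^3 = +0.734971
d^3_{2,1}(1.3512) = -0.572177 +0.734971 = +0.162793
|D^3_{2,1}|² = |d^3_{2,1}(β)|² = (+0.162793)² = 0.026502 (the z-rotation phases have unit modulus)

P=0.0265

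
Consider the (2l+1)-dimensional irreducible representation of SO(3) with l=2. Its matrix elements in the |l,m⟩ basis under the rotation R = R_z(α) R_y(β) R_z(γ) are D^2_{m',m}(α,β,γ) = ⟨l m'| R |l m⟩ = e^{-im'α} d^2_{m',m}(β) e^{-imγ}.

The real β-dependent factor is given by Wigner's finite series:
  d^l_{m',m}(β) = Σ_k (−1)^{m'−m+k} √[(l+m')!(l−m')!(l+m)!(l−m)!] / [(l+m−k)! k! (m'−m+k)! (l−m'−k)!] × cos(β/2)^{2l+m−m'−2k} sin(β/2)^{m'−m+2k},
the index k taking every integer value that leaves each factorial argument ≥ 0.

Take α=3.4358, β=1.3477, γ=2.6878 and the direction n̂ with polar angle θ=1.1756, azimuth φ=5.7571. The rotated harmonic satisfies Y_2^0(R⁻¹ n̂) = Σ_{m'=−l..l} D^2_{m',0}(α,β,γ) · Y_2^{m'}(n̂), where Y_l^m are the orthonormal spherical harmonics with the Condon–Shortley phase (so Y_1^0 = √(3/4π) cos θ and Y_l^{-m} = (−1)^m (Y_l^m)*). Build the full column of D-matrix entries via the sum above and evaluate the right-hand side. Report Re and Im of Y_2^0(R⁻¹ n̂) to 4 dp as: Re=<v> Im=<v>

Re=-0.0510 Im=0.0000

Need the full column D^2_{m',0} for m'=−2..2 at α=3.4358, β=1.3477, γ=2.6878.
cos(β/2)=0.781425, sin(β/2)=0.623999
d^2_{-2,0}: single k=2 term ⇒ +0.582396;  D = +0.484449+0.323255i
d^2_{-1,0}: k∈[1..2] ⇒ +0.729326 -0.465066 = +0.264260;  D = -0.252905-0.076630i
d^2_{0,0}: k∈[0..2] ⇒ +0.372863 -0.951048 +0.151613 = -0.426572;  D = -0.426572+0.000000i
d^2_{1,0}: k∈[0..1] ⇒ -0.729326 +0.465066 = -0.264260;  D = +0.252905-0.076630i
d^2_{2,0}: single k=0 term ⇒ +0.582396;  D = +0.484449-0.323255i
Y_2^{m'}(θ=1.1756,φ=5.7571) and Σ D·Y over m':
  (+0.4844+0.3233i)·(+0.1631+0.2858i)  (-0.2529-0.0766i)·(+0.2374+0.1378i)  (-0.4266+0.0000i)·(-0.1752+0.0000i)  (+0.2529-0.0766i)·(-0.2374+0.1378i)  (+0.4844-0.3233i)·(+0.1631-0.2858i)
Y_2^0(R⁻¹ n̂) = -0.050953+0.000000i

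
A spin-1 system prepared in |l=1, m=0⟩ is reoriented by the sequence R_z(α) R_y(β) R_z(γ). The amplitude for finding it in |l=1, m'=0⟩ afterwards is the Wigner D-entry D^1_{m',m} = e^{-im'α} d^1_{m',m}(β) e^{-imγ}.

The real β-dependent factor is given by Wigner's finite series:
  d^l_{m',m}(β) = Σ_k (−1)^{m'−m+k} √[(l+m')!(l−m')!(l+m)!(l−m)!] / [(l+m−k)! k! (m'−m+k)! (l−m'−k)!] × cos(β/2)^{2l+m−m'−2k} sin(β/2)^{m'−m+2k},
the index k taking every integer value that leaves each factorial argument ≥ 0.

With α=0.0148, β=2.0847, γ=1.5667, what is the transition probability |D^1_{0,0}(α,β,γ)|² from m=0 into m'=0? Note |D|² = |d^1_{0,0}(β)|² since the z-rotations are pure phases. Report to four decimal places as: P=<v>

P=0.2417

First d^1_{0,0}(β=2.0847), then the phase factors e^{-i(0)α} and e^{-i(0)γ}:
Half-angle: c=0.504192, s=0.863591. N=√(1·1·1·1)=1.000000
k∈{0,1} keeps every argument non-negative
  k=0: (−1)^0·1.0000/(1)·0.5042^2·0.8636^0 = +0.254210
  k=1: (−1)^1·1.0000/(1)·0.5042^0·0.8636^2 = -0.745790
d^1_{0,0}(2.0847) = +0.254210 -0.745790 = -0.491580
|D^1_{0,0}|² = |d^1_{0,0}(β)|² = (-0.491580)² = 0.241651 (the z-rotation phases have unit modulus)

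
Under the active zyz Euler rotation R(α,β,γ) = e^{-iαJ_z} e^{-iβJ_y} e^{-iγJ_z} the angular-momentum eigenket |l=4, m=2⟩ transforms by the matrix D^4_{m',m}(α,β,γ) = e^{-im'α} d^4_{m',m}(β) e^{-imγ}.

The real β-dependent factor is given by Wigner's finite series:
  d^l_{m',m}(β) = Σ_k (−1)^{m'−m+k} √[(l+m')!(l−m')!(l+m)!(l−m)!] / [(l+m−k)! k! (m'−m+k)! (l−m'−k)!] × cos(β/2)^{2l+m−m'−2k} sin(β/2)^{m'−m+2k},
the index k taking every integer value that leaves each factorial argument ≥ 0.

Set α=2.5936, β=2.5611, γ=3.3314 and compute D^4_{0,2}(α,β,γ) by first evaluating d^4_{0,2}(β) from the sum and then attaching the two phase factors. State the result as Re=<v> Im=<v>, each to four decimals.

D^4_{0,2}(2.5936,2.5611,3.3314) = e^{-i·0·2.5936}·d^4_{0,2}(2.5611)·e^{-i·2·3.3314}. Compute d first:
Half-angle: c=0.286188, s=0.958173. N=√(24·24·720·2)=910.735966
k: max(0,(2)−(0))=2 … min(4+(2),4−(0))=4
  k=2: (−1)^0·910.7360/(96)·0.2862^6·0.9582^2 = +0.004785
  k=3: (−1)^1·910.7360/(36)·0.2862^4·0.9582^4 = -0.143045
  k=4: (−1)^2·910.7360/(96)·0.2862^2·0.9582^6 = +0.601298
d^4_{0,2}(2.5611) = +0.004785 -0.143045 +0.601298 = +0.463038
D = (+1.000000+0.000000i)·(+0.463038)·(+0.928807-0.370563i) = +0.430073-0.171585i

Re=0.4301 Im=-0.1716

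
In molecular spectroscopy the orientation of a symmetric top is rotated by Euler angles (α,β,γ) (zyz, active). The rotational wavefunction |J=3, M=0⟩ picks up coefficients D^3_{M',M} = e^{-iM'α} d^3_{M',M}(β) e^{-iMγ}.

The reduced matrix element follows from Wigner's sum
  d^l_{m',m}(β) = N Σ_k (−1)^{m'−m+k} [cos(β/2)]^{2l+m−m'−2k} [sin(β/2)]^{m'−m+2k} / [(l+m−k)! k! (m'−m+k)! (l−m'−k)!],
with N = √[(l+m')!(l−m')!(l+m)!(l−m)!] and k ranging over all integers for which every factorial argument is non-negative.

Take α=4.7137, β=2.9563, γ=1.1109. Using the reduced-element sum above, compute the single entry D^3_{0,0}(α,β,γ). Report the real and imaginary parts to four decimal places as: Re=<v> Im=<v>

Re=-0.8995 Im=0.0000

D^3_{0,0}(4.7137,2.9563,1.1109) = e^{-i·0·4.7137}·d^3_{0,0}(2.9563)·e^{-i·0·1.1109}. Compute d first:
Half-angle: c=0.092514, s=0.995711. N=√(6·6·6·6)=36.000000
The bounds max(0,m−m')=0 and min(l+m,l−m')=3 give 4 terms
  k=0: (−1)^0·36.0000/(36)·0.0925^6·0.9957^0 = +0.000001
  k=1: (−1)^1·36.0000/(4)·0.0925^4·0.9957^2 = -0.000654
  k=2: (−1)^2·36.0000/(4)·0.0925^2·0.9957^4 = +0.075716
  k=3: (−1)^3·36.0000/(36)·0.0925^0·0.9957^6 = -0.974543
d^3_{0,0}(2.9563) = +0.000001 -0.000654 +0.075716 -0.974543 = -0.899479
Attach z-rotation phases: D = e^{-i(0)(4.7137)}·(-0.899479)·e^{-i(0)(1.1109)} = -0.899479+0.000000i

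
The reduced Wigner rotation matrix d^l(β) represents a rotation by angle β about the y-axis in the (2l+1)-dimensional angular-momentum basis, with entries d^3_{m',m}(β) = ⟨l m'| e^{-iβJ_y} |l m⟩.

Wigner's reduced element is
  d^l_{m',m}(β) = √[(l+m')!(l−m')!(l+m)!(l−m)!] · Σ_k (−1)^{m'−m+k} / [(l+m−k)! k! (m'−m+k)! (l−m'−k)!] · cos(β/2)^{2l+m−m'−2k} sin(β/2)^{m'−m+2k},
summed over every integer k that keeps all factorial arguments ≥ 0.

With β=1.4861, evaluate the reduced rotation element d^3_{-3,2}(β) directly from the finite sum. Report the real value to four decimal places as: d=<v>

d=0.2557

d^3_{-3,2}(β=1.4861) via Wigner's sum:
With c≡cos(β/2)=0.736409 and s≡sin(β/2)=0.676537, N=[1·720·120·1]^{1/2}=293.938769
k∈{5} keeps every argument non-negative
  k=5: (−1)^0·293.9388/(120)·0.7364^1·0.6765^5 = +0.255654
d^3_{-3,2}(1.4861) = +0.255654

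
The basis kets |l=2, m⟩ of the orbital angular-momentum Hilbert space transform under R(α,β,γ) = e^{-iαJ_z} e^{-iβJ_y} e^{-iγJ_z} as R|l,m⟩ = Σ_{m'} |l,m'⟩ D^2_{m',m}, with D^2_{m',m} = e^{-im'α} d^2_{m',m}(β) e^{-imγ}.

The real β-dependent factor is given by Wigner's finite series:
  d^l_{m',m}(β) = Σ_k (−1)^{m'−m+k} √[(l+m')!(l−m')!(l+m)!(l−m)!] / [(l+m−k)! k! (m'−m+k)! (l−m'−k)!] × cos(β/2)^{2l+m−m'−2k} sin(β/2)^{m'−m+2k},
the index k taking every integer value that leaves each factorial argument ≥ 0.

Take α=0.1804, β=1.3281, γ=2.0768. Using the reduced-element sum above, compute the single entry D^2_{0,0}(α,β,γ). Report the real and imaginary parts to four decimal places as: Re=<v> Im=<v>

First d^2_{0,0}(β=1.3281), then the phase factors e^{-i(0)α} and e^{-i(0)γ}:
Half-angle: c=0.787503, s=0.616311. N=√(2·2·2·2)=4.000000
k∈{0,1,2} keeps every argument non-negative
  k=0: (−1)^0·4.0000/(4)·0.7875^4·0.6163^0 = +0.384599
  k=1: (−1)^1·4.0000/(1)·0.7875^2·0.6163^2 = -0.942246
  k=2: (−1)^2·4.0000/(4)·0.7875^0·0.6163^4 = +0.144278
d^2_{0,0}(1.3281) = +0.384599 -0.942246 +0.144278 = -0.413369
Phases: e^{-i·(0)·0.1804}=+1.000000+0.000000i, e^{-i·(0)·2.0768}=+1.000000+0.000000i ⇒ D=-0.413369+0.000000i

Re=-0.4134 Im=0.0000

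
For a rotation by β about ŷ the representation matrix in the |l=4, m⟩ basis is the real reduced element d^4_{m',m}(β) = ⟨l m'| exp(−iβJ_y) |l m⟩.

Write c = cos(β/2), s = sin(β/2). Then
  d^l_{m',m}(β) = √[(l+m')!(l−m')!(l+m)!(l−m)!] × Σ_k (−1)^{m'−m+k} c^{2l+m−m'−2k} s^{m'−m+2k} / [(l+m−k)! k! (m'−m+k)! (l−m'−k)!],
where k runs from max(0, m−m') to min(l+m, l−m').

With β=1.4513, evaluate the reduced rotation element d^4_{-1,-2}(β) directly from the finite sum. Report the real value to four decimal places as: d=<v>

d^4_{-1,-2}(β=1.4513) via Wigner's sum:
With c≡cos(β/2)=0.748068 and s≡sin(β/2)=0.663622, N=[6·120·2·720]^{1/2}=1018.233765
Admissible k: 0..2 (factorial args all ≥0)
  k=0: (−1)^1·1018.2338/(240)·0.7481^7·0.6636^1 = -0.369101
  k=1: (−1)^2·1018.2338/(48)·0.7481^5·0.6636^3 = +1.452360
  k=2: (−1)^3·1018.2338/(72)·0.7481^3·0.6636^5 = -0.761977
d^4_{-1,-2}(1.4513) = -0.369101 +1.452360 -0.761977 = +0.321282

d=0.3213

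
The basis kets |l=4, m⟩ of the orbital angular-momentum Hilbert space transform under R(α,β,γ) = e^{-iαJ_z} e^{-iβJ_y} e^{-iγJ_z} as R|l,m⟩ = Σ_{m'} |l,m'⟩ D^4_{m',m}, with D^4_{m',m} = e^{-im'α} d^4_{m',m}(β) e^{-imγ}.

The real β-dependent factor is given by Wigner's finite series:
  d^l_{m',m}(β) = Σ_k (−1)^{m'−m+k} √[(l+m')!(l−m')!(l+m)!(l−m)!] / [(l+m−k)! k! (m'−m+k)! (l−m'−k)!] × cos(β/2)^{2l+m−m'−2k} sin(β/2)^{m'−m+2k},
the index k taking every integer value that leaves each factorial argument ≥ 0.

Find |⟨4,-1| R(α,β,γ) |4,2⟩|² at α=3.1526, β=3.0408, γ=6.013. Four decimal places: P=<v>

Split into d^4_{-1,2}(β=3.0408) × two z-phases.
With c≡cos(β/2)=0.050375 and s≡sin(β/2)=0.998730, N=[6·120·720·2]^{1/2}=1018.233765
k: max(0,(2)−(-1))=3 … min(4+(2),4−(-1))=5
  k=3: (−1)^0·1018.2338/(72)·0.0504^5·0.9987^3 = +0.000005
  k=4: (−1)^1·1018.2338/(48)·0.0504^3·0.9987^5 = -0.002695
  k=5: (−1)^2·1018.2338/(240)·0.0504^1·0.9987^7 = +0.211831
d^4_{-1,2}(3.0408) = +0.000005 -0.002695 +0.211831 = +0.209141
|D^4_{-1,2}|² = |d^4_{-1,2}(β)|² = (+0.209141)² = 0.043740 (the z-rotation phases have unit modulus)

P=0.0437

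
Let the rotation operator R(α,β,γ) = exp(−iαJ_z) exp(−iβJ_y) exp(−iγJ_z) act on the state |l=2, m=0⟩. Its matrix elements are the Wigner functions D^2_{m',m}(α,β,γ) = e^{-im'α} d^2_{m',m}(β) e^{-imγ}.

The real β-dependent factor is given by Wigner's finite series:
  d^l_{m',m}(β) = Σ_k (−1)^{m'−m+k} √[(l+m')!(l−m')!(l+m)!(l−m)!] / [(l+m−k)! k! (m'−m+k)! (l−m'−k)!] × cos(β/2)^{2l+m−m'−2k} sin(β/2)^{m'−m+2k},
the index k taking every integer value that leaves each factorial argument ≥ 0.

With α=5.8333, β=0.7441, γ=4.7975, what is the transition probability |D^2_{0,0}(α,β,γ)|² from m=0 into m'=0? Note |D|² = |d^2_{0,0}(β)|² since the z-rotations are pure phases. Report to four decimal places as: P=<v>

P=0.0973

D^2_{0,0}(5.8333,0.7441,4.7975) = e^{-i·0·5.8333}·d^2_{0,0}(0.7441)·e^{-i·0·4.7975}. Compute d first:
With c≡cos(β/2)=0.931584 and s≡sin(β/2)=0.363526, N=[2·2·2·2]^{1/2}=4.000000
The bounds max(0,m−m')=0 and min(l+m,l−m')=2 give 3 terms
  k=0: (−1)^0·4.0000/(4)·0.9316^4·0.3635^0 = +0.753162
  k=1: (−1)^1·4.0000/(1)·0.9316^2·0.3635^2 = -0.458749
  k=2: (−1)^2·4.0000/(4)·0.9316^0·0.3635^4 = +0.017464
d^2_{0,0}(0.7441) = +0.753162 -0.458749 +0.017464 = +0.311877
|D^2_{0,0}|² = |d^2_{0,0}(β)|² = (+0.311877)² = 0.097267 (the z-rotation phases have unit modulus)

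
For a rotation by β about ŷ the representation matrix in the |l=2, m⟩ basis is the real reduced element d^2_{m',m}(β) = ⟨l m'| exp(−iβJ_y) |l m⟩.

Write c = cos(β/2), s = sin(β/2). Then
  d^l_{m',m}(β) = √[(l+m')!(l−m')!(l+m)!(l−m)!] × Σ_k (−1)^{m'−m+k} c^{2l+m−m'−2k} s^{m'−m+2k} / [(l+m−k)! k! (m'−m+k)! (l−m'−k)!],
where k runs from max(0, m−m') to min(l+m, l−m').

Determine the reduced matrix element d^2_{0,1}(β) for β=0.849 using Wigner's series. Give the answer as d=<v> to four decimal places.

d^2_{0,1}(β=0.849) via Wigner's sum:
With c≡cos(β/2)=0.911245 and s≡sin(β/2)=0.411865, N=[2·2·6·1]^{1/2}=4.898979
k∈{1,2} keeps every argument non-negative
  k=1: (−1)^0·4.8990/(2)·0.9112^3·0.4119^1 = +0.763371
  k=2: (−1)^1·4.8990/(2)·0.9112^1·0.4119^3 = -0.155947
d^2_{0,1}(0.849) = +0.763371 -0.155947 = +0.607425

d=0.6074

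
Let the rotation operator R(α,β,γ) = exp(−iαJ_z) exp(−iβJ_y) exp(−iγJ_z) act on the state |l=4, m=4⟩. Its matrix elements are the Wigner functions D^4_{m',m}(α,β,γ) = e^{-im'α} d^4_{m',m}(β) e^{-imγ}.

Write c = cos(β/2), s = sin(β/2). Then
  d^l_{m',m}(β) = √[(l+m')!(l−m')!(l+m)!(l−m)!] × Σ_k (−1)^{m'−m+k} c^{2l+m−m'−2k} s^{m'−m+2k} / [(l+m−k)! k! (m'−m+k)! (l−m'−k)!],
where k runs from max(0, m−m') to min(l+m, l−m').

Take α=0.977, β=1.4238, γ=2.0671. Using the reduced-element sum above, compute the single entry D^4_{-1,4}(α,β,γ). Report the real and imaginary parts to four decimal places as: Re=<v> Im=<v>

Re=0.2061 Im=-0.3269

First d^4_{-1,4}(β=1.4238), then the phase factors e^{-i(-1)α} and e^{-i(4)γ}:
With c≡cos(β/2)=0.757122 and s≡sin(β/2)=0.653273, N=[6·120·40320·1]^{1/2}=5387.986637
Admissible k: 5..5 (factorial args all ≥0)
  k=5: (−1)^0·5387.9866/(720)·0.7571^3·0.6533^5 = +0.386426
d^4_{-1,4}(1.4238) = +0.386426
D = (+0.559512+0.828823i)·(+0.386426)·(-0.402658-0.915351i) = +0.206109-0.326871i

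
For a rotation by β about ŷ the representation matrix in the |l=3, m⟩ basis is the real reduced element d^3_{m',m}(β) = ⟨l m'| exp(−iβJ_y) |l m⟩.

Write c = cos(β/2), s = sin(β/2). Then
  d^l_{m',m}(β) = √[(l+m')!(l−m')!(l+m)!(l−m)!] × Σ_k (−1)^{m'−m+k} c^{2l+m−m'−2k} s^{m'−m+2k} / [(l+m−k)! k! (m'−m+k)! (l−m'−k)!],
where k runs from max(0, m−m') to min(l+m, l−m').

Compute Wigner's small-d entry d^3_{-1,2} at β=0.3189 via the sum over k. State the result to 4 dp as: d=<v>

d^3_{-1,2}(β=0.3189) via Wigner's sum:
With c≡cos(β/2)=0.987315 and s≡sin(β/2)=0.158775, N=[2·24·120·1]^{1/2}=75.894664
k: max(0,(2)−(-1))=3 … min(3+(2),3−(-1))=4
  k=3: (−1)^0·75.8947/(12)·0.9873^3·0.1588^3 = +0.024364
  k=4: (−1)^1·75.8947/(24)·0.9873^1·0.1588^5 = -0.000315
d^3_{-1,2}(0.3189) = +0.024364 -0.000315 = +0.024049

d=0.0240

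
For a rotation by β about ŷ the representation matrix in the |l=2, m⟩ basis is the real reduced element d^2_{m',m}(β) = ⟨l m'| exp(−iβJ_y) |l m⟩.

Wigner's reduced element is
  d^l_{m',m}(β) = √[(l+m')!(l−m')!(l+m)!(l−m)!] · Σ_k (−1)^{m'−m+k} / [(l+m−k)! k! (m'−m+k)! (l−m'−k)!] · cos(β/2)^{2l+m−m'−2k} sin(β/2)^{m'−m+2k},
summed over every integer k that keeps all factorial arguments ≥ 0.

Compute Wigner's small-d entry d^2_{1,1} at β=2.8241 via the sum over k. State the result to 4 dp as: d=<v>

d^2_{1,1}(β=2.8241) via Wigner's sum:
c=cos(2.8241/2)=0.158080, s=sin(2.8241/2)=0.987426; N=√[6·1·6·1]=6.000000
The bounds max(0,m−m')=0 and min(l+m,l−m')=1 give 2 terms
  k=0: (−1)^0·6.0000/(6)·0.1581^4·0.9874^0 = +0.000624
  k=1: (−1)^1·6.0000/(2)·0.1581^2·0.9874^2 = -0.073095
d^2_{1,1}(2.8241) = +0.000624 -0.073095 = -0.072470

d=-0.0725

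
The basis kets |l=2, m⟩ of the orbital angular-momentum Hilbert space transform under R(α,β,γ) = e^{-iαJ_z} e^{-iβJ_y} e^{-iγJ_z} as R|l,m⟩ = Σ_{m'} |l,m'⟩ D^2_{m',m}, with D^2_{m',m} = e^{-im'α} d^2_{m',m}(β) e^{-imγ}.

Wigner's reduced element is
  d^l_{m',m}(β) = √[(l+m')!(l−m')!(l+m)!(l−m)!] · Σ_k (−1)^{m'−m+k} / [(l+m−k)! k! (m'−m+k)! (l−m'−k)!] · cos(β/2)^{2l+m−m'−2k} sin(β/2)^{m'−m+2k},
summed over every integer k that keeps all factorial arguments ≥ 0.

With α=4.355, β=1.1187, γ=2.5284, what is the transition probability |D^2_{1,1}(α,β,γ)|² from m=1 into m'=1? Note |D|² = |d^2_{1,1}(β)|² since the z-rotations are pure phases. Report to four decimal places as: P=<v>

D^2_{1,1}(4.355,1.1187,2.5284) = e^{-i·1·4.355}·d^2_{1,1}(1.1187)·e^{-i·1·2.5284}. Compute d first:
Half-angle: c=0.847600, s=0.530635. N=√(6·1·6·1)=6.000000
k∈{0,1} keeps every argument non-negative
  k=0: (−1)^0·6.0000/(6)·0.8476^4·0.5306^0 = +0.516136
  k=1: (−1)^1·6.0000/(2)·0.8476^2·0.5306^2 = -0.606870
d^2_{1,1}(1.1187) = +0.516136 -0.606870 = -0.090734
|D^2_{1,1}|² = |d^2_{1,1}(β)|² = (-0.090734)² = 0.008233 (the z-rotation phases have unit modulus)

P=0.0082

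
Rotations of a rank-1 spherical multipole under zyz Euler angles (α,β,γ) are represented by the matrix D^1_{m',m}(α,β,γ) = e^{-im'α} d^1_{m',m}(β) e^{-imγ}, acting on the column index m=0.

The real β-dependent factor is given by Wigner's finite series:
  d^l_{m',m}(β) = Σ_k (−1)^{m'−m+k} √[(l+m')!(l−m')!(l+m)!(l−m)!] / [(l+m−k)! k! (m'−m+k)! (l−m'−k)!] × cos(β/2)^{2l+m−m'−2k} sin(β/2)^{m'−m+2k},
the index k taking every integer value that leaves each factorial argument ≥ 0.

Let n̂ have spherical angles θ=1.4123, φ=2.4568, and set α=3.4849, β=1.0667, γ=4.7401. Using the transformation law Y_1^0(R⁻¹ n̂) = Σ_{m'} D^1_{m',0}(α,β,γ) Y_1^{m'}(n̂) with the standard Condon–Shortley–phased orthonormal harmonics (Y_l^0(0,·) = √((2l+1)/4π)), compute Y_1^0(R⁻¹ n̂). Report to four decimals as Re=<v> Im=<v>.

Re=0.2554 Im=0.0000

Need the full column D^1_{m',0} for m'=−1..1 at α=3.4849, β=1.0667, γ=4.7401.
cos(β/2)=0.861109, sin(β/2)=0.508421
d^1_{-1,0}: single k=1 term ⇒ +0.619151;  D = -0.583021-0.208408i
d^1_{0,0}: k∈[0..1] ⇒ +0.741508 -0.258492 = +0.483016;  D = +0.483016+0.000000i
d^1_{1,0}: single k=0 term ⇒ -0.619151;  D = +0.583021-0.208408i
Y_1^{m'}(θ=1.4123,φ=2.4568) and Σ D·Y over m':
  (-0.5830-0.2084i)·(-0.2642-0.2158i)  (+0.4830+0.0000i)·(+0.0771+0.0000i)  (+0.5830-0.2084i)·(+0.2642-0.2158i)
Y_1^0(R⁻¹ n̂) = +0.255429+0.000000i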